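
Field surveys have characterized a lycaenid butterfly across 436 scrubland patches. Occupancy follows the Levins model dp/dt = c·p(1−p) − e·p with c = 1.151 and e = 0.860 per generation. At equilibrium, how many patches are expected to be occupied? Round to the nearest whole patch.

p* = 1 − e/c = 1 − 0.860/1.151 = 0.2528.
Expected occupied patches = N × p* = 436 × 0.2528 = 110.23 ≈ 110.

110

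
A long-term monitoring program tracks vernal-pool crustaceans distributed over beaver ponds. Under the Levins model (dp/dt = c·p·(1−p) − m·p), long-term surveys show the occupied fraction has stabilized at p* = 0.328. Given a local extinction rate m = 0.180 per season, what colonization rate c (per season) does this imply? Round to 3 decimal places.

0.268

At equilibrium c(1−p*) = m, so c = m/(1−p*).
c = 0.180/(1 − 0.328) = 0.180/0.6720 = 0.2679.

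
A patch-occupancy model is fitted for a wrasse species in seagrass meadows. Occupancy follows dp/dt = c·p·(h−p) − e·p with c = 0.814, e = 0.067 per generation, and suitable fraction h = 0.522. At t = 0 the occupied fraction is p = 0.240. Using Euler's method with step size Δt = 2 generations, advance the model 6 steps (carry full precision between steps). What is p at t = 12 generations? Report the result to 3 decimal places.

0.439

Update rule: p ← p + [c·p·(h−p) − e·p]·Δt with Δt = 2.
step 1: Δp = +0.07802, p = 0.31802
step 2: Δp = +0.06299, p = 0.38102
step 3: Δp = +0.03640, p = 0.41741
step 4: Δp = +0.01514, p = 0.43255
step 5: Δp = +0.00503, p = 0.43758
step 6: Δp = +0.00150, p = 0.43908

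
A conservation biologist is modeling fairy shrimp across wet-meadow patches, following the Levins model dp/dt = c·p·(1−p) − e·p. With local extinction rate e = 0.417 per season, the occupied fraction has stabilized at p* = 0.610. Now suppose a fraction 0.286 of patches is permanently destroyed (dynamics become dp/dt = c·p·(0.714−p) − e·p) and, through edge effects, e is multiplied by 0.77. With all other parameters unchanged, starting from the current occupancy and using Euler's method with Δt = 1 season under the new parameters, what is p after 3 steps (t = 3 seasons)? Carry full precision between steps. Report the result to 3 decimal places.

Balance c(1−p*) = e gives c = e/(1 − 0.61000) = 0.417/0.39000 = 1.06923.
Starting from p₀ = 0.61000; update p ← p + (dp/dt)·Δt with the new parameters.
p: 0.61000 → 0.48197  (Δp = -0.12803)
p: 0.48197 → 0.44679  (Δp = -0.03518)
p: 0.44679 → 0.43098  (Δp = -0.01581)

0.431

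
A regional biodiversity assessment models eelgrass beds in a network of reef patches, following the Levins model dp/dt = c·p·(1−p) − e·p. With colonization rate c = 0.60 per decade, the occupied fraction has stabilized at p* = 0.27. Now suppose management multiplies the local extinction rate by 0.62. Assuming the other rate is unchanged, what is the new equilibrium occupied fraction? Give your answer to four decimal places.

Balance c(1−p*) = e gives e = 0.60×(1 − 0.27000) = 0.43800.
New p* = 1 − e/c = 1 − 0.27156/0.60000 = 0.54740.

0.5474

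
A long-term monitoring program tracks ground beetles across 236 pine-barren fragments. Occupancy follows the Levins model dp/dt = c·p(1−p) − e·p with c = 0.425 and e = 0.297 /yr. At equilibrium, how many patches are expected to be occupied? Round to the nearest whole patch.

71

p* = 1 − e/c = 1 − 0.297/0.425 = 0.3012.
Expected occupied patches = N × p* = 236 × 0.3012 = 71.08 ≈ 71.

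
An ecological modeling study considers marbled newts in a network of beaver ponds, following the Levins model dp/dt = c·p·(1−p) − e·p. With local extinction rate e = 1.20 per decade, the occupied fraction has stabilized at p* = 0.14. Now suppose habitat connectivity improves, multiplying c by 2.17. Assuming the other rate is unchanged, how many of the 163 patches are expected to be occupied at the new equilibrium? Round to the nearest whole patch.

Balance c(1−p*) = e gives c = e/(1 − 0.14000) = 1.20/0.86000 = 1.39535.
New p* = 1 − e/c = 1 − 1.20000/3.02791 = 0.60369.
Expected occupied = 163 × 0.60369 = 98.40 ≈ 98.

98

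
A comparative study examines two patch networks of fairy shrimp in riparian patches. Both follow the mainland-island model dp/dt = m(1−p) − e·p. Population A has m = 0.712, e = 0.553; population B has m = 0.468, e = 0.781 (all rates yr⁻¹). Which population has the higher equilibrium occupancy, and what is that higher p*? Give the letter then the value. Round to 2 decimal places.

A: p*_A = m/(m+e) = 0.712/1.2650 = 0.5628.
B: p*_B = 0.468/1.2490 = 0.3747.
A is higher at 0.5628.

A, 0.56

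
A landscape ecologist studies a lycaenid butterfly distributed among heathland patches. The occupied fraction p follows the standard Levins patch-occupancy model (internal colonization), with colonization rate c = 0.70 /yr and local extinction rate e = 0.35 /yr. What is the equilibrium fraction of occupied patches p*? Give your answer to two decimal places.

0.50

Setting dp/dt = 0 and dividing through by p* gives c·(1−p*) = e.
So p* = 1 − e/c = 1 − 0.35/0.70 = 1 − 0.5000 = 0.5000.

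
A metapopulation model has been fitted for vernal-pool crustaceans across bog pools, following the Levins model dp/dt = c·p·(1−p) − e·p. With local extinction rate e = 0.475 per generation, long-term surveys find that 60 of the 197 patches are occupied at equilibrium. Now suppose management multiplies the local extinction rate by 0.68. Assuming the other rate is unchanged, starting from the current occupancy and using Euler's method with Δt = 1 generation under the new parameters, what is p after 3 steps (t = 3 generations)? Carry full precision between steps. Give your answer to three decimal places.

0.429

Observed p* = 60/197 = 0.30457.
Balance c(1−p*) = e gives c = e/(1 − 0.30457) = 0.475/0.69543 = 0.68303.
Starting from p₀ = 0.30457; update p ← p + (dp/dt)·Δt with the new parameters.
p: 0.30457 → 0.35086  (Δp = +0.04629)
p: 0.35086 → 0.39310  (Δp = +0.04224)
p: 0.39310 → 0.42908  (Δp = +0.03598)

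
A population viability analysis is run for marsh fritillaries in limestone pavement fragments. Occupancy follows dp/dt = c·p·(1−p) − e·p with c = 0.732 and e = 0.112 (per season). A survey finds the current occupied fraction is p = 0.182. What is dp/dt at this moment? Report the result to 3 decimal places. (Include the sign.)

0.089

Colonization term: c·p·(1−p) = 0.732×0.182×0.8180 = 0.10898.
Extinction term: e·p = 0.02038.
dp/dt = 0.10898 − 0.02038 = 0.08859.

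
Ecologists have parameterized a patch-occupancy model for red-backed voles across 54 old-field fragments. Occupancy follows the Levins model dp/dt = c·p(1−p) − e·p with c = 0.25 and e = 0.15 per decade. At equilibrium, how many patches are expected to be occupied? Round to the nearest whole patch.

p* = 1 − e/c = 1 − 0.15/0.25 = 0.4000.
Expected occupied patches = N × p* = 54 × 0.4000 = 21.60 ≈ 22.

22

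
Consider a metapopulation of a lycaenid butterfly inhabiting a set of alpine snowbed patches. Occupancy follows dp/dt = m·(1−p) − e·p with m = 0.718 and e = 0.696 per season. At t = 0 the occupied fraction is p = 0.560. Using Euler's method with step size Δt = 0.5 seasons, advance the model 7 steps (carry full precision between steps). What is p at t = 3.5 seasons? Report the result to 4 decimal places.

Update rule: p ← p + [m·(1−p) − e·p]·Δt with Δt = 0.5.
step 1: Δp = -0.03692, p = 0.52308
step 2: Δp = -0.01082, p = 0.51226
step 3: Δp = -0.00317, p = 0.50909
step 4: Δp = -0.00093, p = 0.50816
step 5: Δp = -0.00027, p = 0.50789
step 6: Δp = -0.00008, p = 0.50781
step 7: Δp = -0.00002, p = 0.50779

0.5078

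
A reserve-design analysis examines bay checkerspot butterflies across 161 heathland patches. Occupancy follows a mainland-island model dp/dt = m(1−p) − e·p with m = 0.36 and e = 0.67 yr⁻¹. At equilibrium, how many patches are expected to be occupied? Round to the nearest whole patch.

p* = m/(m+e) = 0.36/1.0300 = 0.3495.
Expected occupied patches = N × p* = 161 × 0.3495 = 56.27 ≈ 56.

56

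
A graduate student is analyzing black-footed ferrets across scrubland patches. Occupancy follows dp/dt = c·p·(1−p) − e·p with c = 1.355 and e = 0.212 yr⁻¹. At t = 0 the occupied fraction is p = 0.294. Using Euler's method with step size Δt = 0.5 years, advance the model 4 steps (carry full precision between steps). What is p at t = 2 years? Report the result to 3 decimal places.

Update rule: p ← p + [c·p·(1−p) − e·p]·Δt with Δt = 0.5.
p: 0.29400 → 0.40346  (Δp = +0.10946)
p: 0.40346 → 0.52375  (Δp = +0.12029)
p: 0.52375 → 0.63723  (Δp = +0.11347)
p: 0.63723 → 0.72630  (Δp = +0.08907)

0.726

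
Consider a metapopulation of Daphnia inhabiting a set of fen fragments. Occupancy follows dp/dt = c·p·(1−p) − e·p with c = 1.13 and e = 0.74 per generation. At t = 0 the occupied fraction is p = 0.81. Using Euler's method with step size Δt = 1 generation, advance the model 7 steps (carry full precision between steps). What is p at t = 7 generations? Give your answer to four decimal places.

Update rule: p ← p + [c·p·(1−p) − e·p]·Δt with Δt = 1.
p: 0.81000 → 0.38451  (Δp = -0.42549)
p: 0.38451 → 0.36740  (Δp = -0.01711)
p: 0.36740 → 0.35816  (Δp = -0.00924)
p: 0.35816 → 0.35288  (Δp = -0.00527)
p: 0.35288 → 0.34979  (Δp = -0.00309)
p: 0.34979 → 0.34795  (Δp = -0.00184)
p: 0.34795 → 0.34684  (Δp = -0.00111)

0.3468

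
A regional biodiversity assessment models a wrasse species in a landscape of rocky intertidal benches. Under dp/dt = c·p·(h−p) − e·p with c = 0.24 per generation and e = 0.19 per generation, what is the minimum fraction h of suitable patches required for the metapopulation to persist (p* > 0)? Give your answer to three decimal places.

0.792

p* = h − e/c is positive only when h > e/c.
h_min = e/c = 0.19/0.24 = 0.7917.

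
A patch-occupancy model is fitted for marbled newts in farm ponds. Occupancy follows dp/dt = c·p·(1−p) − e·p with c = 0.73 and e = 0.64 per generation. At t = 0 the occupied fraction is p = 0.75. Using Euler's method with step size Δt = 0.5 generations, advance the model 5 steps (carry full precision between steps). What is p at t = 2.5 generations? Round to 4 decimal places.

0.3397

Update rule: p ← p + [c·p·(1−p) − e·p]·Δt with Δt = 0.5.
  1  |  dp/dt·Δt = -0.171563  |  p_1 = 0.578437
  2  |  dp/dt·Δt = -0.096096  |  p_2 = 0.482342
  3  |  dp/dt·Δt = -0.063213  |  p_3 = 0.419129
  4  |  dp/dt·Δt = -0.045258  |  p_4 = 0.373870
  5  |  dp/dt·Δt = -0.034195  |  p_5 = 0.339675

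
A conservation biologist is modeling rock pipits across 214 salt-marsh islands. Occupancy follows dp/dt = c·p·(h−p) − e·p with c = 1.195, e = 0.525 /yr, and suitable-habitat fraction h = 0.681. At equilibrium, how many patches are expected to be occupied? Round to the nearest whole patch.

p* = h − e/c = 0.681 − 0.4393 = 0.2417.
Expected occupied patches = N × p* = 214 × 0.2417 = 51.72 ≈ 52.

52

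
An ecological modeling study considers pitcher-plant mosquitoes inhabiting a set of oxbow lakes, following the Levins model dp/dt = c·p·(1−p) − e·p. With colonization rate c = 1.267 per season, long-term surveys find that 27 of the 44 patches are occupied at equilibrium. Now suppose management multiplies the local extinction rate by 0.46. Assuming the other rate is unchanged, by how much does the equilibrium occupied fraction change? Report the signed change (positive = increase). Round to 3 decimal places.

0.209

Observed p* = 27/44 = 0.61364.
Balance c(1−p*) = e gives e = 1.267×(1 − 0.61364) = 0.48952.
New p* = 1 − e/c = 1 − 0.22518/1.26700 = 0.82227.
Δp* = 0.82227 − 0.61364 = +0.20863.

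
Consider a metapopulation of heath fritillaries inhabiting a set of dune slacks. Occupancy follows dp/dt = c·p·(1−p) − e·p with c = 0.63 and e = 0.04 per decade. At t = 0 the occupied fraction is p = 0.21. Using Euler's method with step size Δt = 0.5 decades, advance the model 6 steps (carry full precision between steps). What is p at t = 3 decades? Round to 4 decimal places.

0.5784

Update rule: p ← p + [c·p·(1−p) − e·p]·Δt with Δt = 0.5.
t = 0.5: p = 0.21000 + (+0.04806) = 0.25806
t = 1: p = 0.25806 + (+0.05515) = 0.31321
t = 1.5: p = 0.31321 + (+0.06150) = 0.37470
t = 2: p = 0.37470 + (+0.06631) = 0.44101
t = 2.5: p = 0.44101 + (+0.06883) = 0.50985
t = 3: p = 0.50985 + (+0.06852) = 0.57837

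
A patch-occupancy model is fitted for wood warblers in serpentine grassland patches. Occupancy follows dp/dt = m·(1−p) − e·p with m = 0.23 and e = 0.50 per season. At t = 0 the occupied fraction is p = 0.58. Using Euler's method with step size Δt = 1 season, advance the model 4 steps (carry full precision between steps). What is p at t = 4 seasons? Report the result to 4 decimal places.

Update rule: p ← p + [m·(1−p) − e·p]·Δt with Δt = 1.
t = 1: p = 0.58000 + (-0.19340) = 0.38660
t = 2: p = 0.38660 + (-0.05222) = 0.33438
t = 3: p = 0.33438 + (-0.01410) = 0.32028
t = 4: p = 0.32028 + (-0.00381) = 0.31648

0.3165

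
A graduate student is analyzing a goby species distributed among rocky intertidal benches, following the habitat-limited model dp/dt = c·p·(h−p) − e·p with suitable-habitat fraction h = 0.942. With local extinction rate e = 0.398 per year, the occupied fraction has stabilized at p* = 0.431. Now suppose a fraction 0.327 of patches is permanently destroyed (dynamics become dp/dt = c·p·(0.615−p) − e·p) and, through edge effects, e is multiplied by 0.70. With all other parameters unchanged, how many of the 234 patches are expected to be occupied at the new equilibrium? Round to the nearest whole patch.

Balance c(h−p*) = e gives c = e/(0.942 − 0.43100) = 0.398/0.51100 = 0.77886.
New p* = 0.615 − e/c = 0.615 − 0.27860/0.77886 = 0.25730.
Expected occupied = 234 × 0.25730 = 60.21 ≈ 60.

60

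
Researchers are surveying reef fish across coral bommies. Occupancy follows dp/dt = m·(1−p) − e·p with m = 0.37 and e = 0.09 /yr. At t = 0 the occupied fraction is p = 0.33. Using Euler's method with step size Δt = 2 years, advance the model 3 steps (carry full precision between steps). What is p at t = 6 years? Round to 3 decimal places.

0.804

Update rule: p ← p + [m·(1−p) − e·p]·Δt with Δt = 2.
step 1: Δp = +0.43640, p = 0.76640
step 2: Δp = +0.03491, p = 0.80131
step 3: Δp = +0.00279, p = 0.80410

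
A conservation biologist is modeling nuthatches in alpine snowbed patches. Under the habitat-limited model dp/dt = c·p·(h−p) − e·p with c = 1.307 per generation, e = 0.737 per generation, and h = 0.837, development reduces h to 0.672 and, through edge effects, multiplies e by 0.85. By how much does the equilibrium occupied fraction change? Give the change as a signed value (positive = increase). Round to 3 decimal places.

Before: p* = h − e/c = 0.837 − 0.737/1.307 = 0.837 − 0.5639 = 0.2731.
After: c = 1.307, e = 0.62645, h = 0.672; p* = 0.672 − 0.62645/1.307 = 0.1927.
Δp* = 0.1927 − 0.2731 = -0.0804.

-0.080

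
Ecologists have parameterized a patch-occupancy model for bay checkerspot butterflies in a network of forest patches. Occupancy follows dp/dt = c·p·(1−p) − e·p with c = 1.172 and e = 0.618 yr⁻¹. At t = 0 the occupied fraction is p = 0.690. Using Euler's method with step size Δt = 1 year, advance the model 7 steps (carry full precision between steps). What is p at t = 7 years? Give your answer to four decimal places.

Update rule: p ← p + [c·p·(1−p) − e·p]·Δt with Δt = 1.
p: 0.69000 → 0.51427  (Δp = -0.17573)
p: 0.51427 → 0.48921  (Δp = -0.02506)
p: 0.48921 → 0.47974  (Δp = -0.00947)
p: 0.47974 → 0.47578  (Δp = -0.00396)
p: 0.47578 → 0.47406  (Δp = -0.00172)
p: 0.47406 → 0.47330  (Δp = -0.00076)
p: 0.47330 → 0.47297  (Δp = -0.00034)

0.4730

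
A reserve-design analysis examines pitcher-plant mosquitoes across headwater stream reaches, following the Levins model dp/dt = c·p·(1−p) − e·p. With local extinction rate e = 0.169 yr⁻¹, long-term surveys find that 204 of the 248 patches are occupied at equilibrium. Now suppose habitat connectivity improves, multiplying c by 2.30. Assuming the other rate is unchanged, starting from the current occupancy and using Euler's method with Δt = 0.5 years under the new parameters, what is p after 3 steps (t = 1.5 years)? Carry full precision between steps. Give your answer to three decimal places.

0.923

Observed p* = 204/248 = 0.82258.
Balance c(1−p*) = e gives c = e/(1 − 0.82258) = 0.169/0.17742 = 0.95255.
Starting from p₀ = 0.82258; update p ← p + (dp/dt)·Δt with the new parameters.
t = 0.5: p = 0.82258 + (+0.09036) = 0.91294
t = 1: p = 0.91294 + (+0.00992) = 0.92286
t = 1.5: p = 0.92286 + (-0.00000) = 0.92286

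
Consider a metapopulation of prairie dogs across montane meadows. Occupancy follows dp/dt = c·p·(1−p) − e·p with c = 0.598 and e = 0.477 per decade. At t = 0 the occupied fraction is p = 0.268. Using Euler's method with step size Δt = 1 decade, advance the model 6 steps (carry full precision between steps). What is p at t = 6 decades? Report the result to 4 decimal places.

Update rule: p ← p + [c·p·(1−p) − e·p]·Δt with Δt = 1.
  1  |  dp/dt·Δt = -0.010523  |  p_1 = 0.257477
  2  |  dp/dt·Δt = -0.008489  |  p_2 = 0.248988
  3  |  dp/dt·Δt = -0.006945  |  p_3 = 0.242042
  4  |  dp/dt·Δt = -0.005746  |  p_4 = 0.236296
  5  |  dp/dt·Δt = -0.004798  |  p_5 = 0.231498
  6  |  dp/dt·Δt = -0.004036  |  p_6 = 0.227462

0.2275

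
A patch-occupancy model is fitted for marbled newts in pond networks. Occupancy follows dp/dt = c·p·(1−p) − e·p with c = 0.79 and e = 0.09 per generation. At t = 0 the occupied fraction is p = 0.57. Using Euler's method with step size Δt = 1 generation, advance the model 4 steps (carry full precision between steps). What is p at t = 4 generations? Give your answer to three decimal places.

Update rule: p ← p + [c·p·(1−p) − e·p]·Δt with Δt = 1.
step 1: Δp = +0.14233, p = 0.71233
step 2: Δp = +0.09777, p = 0.81010
step 3: Δp = +0.04862, p = 0.85872
step 4: Δp = +0.01856, p = 0.87728

0.877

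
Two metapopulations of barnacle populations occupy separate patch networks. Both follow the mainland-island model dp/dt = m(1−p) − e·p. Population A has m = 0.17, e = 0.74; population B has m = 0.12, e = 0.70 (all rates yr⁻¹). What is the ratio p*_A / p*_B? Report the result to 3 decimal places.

1.277

A: p*_A = m/(m+e) = 0.17/0.9100 = 0.1868.
B: p*_B = 0.12/0.8200 = 0.1463.
p*_A / p*_B = 0.1868/0.1463 = 1.2766.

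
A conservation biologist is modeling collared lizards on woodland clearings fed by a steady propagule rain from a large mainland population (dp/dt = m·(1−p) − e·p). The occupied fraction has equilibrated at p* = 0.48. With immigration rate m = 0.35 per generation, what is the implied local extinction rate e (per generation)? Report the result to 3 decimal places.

0.379

At equilibrium m(1−p*) = e·p*, so e = m(1−p*)/p*.
e = 0.35 × 0.5200 / 0.48 = 0.3792.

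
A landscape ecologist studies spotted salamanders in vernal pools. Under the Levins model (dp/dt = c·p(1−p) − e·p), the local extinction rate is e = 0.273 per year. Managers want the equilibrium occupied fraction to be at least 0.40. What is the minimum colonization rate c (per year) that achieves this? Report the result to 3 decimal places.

p* = 1 − e/c ≥ 0.40 requires e/c ≤ 0.6000, i.e. c ≥ e/0.6000.
c_min = 0.273/0.6000 = 0.4550.

0.455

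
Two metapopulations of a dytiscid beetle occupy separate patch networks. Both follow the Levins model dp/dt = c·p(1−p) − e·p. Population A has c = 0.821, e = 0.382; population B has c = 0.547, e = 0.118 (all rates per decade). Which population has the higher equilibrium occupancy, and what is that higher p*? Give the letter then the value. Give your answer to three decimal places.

B, 0.784

A: p*_A = 1 − 0.382/0.821 = 0.5347.
B: p*_B = 1 − 0.118/0.547 = 0.7843.
B is higher at 0.7843.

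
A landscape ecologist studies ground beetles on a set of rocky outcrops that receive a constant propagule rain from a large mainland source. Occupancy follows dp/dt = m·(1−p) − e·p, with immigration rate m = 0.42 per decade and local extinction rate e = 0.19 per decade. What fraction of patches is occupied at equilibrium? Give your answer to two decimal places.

Setting dp/dt = 0: m − m·p* = e·p*, so m = (m+e)·p*.
p* = m/(m+e) = 0.42/(0.42+0.19) = 0.42/0.6100 = 0.6885.

0.69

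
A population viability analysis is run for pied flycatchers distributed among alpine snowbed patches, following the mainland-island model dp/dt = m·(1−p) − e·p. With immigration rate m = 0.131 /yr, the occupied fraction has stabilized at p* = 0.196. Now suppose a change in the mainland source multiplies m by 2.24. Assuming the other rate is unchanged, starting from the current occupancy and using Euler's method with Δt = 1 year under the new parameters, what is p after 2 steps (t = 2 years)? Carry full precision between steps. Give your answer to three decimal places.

0.349

Balance m(1−p*) = e·p* gives e = m(1−p*)/p* = 0.131×0.80400/0.19600 = 0.53737.
Starting from p₀ = 0.19600; update p ← p + (dp/dt)·Δt with the new parameters.
  1  |  dp/dt·Δt = +0.130602  |  p_1 = 0.326602
  2  |  dp/dt·Δt = +0.022097  |  p_2 = 0.348699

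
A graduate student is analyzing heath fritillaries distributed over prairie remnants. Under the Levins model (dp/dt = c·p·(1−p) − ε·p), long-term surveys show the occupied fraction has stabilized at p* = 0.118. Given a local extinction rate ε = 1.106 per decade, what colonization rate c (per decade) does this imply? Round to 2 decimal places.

1.25

At equilibrium c(1−p*) = ε, so c = ε/(1−p*).
c = 1.106/(1 − 0.118) = 1.106/0.8820 = 1.2540.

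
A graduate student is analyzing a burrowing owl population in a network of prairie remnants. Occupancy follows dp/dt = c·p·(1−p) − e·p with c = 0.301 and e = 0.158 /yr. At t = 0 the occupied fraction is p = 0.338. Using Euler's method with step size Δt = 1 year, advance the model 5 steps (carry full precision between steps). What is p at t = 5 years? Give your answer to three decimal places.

0.398

Update rule: p ← p + [c·p·(1−p) − e·p]·Δt with Δt = 1.
p: 0.33800 → 0.35195  (Δp = +0.01395)
p: 0.35195 → 0.36499  (Δp = +0.01304)
p: 0.36499 → 0.37709  (Δp = +0.01209)
p: 0.37709 → 0.38821  (Δp = +0.01112)
p: 0.38821 → 0.39836  (Δp = +0.01015)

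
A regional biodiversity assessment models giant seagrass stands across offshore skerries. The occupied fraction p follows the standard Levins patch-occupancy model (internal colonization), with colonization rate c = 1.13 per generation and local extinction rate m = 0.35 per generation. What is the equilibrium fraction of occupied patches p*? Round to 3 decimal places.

At equilibrium, colonization balances extinction: c·p*·(1−p*) = m·p*.
So p* = 1 − m/c = 1 − 0.35/1.13 = 1 − 0.3097 = 0.6903.

0.690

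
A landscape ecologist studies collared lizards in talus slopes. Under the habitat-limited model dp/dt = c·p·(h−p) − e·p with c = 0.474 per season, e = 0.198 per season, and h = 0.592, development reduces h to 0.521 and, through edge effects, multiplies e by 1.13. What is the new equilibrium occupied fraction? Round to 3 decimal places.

Before: p* = h − e/c = 0.592 − 0.198/0.474 = 0.592 − 0.4177 = 0.1743.
After: c = 0.474, e = 0.22374, h = 0.521; p* = 0.521 − 0.22374/0.474 = 0.0490.

0.049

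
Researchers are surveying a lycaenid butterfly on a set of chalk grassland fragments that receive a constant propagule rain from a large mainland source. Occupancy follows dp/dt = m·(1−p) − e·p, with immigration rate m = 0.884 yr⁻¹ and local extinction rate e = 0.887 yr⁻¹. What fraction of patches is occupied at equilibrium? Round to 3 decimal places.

0.499

At equilibrium the propagule rain into empty patches balances local extinction: m(1−p*) = e·p*.
p* = m/(m+e) = 0.884/(0.884+0.887) = 0.884/1.7710 = 0.4992.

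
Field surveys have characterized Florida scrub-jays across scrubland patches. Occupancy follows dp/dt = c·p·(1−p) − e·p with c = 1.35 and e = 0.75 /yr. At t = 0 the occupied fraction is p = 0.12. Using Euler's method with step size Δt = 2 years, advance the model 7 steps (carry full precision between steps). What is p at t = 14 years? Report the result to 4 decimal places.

0.4444

Update rule: p ← p + [c·p·(1−p) − e·p]·Δt with Δt = 2.
t = 2: p = 0.12000 + (+0.10512) = 0.22512
t = 4: p = 0.22512 + (+0.13331) = 0.35843
t = 6: p = 0.35843 + (+0.08324) = 0.44167
t = 8: p = 0.44167 + (+0.00331) = 0.44498
t = 10: p = 0.44498 + (-0.00064) = 0.44434
t = 12: p = 0.44434 + (+0.00013) = 0.44447
t = 14: p = 0.44447 + (-0.00003) = 0.44444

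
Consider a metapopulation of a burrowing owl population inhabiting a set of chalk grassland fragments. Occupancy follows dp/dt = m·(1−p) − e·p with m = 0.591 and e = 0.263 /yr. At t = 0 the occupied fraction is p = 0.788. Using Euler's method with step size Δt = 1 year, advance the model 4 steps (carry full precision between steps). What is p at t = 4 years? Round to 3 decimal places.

Update rule: p ← p + [m·(1−p) − e·p]·Δt with Δt = 1.
p: 0.78800 → 0.70605  (Δp = -0.08195)
p: 0.70605 → 0.69408  (Δp = -0.01196)
p: 0.69408 → 0.69234  (Δp = -0.00175)
p: 0.69234 → 0.69208  (Δp = -0.00026)

0.692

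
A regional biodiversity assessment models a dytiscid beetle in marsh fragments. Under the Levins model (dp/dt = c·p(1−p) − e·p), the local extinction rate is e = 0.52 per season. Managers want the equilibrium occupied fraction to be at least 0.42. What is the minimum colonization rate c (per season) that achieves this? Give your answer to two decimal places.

0.90

p* = 1 − e/c ≥ 0.42 requires e/c ≤ 0.5800, i.e. c ≥ e/0.5800.
c_min = 0.52/0.5800 = 0.8966.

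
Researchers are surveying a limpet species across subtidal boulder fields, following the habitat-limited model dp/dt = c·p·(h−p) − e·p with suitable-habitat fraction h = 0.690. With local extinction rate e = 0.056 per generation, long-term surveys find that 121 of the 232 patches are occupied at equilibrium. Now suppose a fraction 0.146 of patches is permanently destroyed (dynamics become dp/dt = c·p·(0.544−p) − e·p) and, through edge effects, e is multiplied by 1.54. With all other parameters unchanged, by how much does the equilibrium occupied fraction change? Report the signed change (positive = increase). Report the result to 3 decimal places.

-0.237

Observed p* = 121/232 = 0.52155.
Balance c(h−p*) = e gives c = e/(0.69 − 0.52155) = 0.056/0.16845 = 0.33244.
New p* = 0.544 − e/c = 0.544 − 0.08624/0.33244 = 0.28458.
Δp* = 0.28458 − 0.52155 = -0.23697.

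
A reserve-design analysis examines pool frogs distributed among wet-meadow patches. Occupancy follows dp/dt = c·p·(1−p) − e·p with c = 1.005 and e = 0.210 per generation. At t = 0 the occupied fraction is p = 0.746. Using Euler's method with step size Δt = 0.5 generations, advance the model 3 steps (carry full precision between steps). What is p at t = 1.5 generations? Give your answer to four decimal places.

Update rule: p ← p + [c·p·(1−p) − e·p]·Δt with Δt = 0.5.
  1  |  dp/dt·Δt = +0.016886  |  p_1 = 0.762886
  2  |  dp/dt·Δt = +0.010795  |  p_2 = 0.773680
  3  |  dp/dt·Δt = +0.006751  |  p_3 = 0.780431

0.7804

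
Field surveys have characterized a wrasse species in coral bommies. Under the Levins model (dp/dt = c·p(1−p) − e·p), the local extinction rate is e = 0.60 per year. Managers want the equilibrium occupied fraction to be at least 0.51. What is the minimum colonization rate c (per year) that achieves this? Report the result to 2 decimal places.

1.22

p* = 1 − e/c ≥ 0.51 requires e/c ≤ 0.4900, i.e. c ≥ e/0.4900.
c_min = 0.60/0.4900 = 1.2245.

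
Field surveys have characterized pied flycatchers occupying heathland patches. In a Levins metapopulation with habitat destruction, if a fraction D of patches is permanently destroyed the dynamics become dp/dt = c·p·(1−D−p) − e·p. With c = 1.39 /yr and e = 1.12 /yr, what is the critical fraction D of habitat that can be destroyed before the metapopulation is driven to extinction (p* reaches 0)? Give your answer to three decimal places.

0.194

The nontrivial equilibrium is p* = (1−D) − e/c; extinction occurs when this hits zero.
So D_crit = 1 − e/c = 1 − 1.12/1.39 = 1 − 0.8058 = 0.1942.
This equals the undisturbed p*, a classic result of Lande's extension.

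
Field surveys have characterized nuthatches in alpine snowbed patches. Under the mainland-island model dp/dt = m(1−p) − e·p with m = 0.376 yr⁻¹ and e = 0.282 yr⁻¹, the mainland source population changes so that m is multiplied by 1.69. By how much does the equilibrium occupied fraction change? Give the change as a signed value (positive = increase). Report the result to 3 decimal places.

0.121

Before: p* = 0.376/(0.376+0.282) = 0.5714.
After: m = 0.63544, e = 0.282; p* = 0.63544/0.9174 = 0.6926.
Δp* = 0.6926 − 0.5714 = +0.1212.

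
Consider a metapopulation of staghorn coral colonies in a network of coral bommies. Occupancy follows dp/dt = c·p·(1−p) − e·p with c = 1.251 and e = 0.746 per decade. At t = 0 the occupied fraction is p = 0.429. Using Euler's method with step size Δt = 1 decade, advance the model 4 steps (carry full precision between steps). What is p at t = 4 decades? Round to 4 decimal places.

0.4050

Update rule: p ← p + [c·p·(1−p) − e·p]·Δt with Δt = 1.
p: 0.42900 → 0.41541  (Δp = -0.01359)
p: 0.41541 → 0.40931  (Δp = -0.00610)
p: 0.40931 → 0.40643  (Δp = -0.00289)
p: 0.40643 → 0.40503  (Δp = -0.00140)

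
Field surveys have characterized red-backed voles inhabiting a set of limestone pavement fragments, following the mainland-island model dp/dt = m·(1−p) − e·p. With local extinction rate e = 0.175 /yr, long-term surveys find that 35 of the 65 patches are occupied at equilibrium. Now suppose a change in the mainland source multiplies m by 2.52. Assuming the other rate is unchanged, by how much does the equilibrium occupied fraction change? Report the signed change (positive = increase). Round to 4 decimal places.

Observed p* = 35/65 = 0.53846.
Balance m(1−p*) = e·p* gives m = e·p*/(1−p*) = 0.175×0.53846/0.46154 = 0.20417.
New p* = m/(m+e) = 0.51451/(0.51451+0.17500) = 0.74620.
Δp* = 0.74620 − 0.53846 = +0.20774.

0.2077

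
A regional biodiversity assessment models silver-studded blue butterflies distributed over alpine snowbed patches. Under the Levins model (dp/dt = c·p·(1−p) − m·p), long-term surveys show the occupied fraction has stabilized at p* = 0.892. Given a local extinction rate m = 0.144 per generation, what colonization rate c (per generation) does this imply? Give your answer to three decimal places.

At equilibrium c(1−p*) = m, so c = m/(1−p*).
c = 0.144/(1 − 0.892) = 0.144/0.1080 = 1.3333.

1.333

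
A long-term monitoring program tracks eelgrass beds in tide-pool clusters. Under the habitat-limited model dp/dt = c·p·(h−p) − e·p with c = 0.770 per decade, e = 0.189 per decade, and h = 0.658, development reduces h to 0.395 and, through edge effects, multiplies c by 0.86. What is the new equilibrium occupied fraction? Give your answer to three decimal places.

Before: p* = h − e/c = 0.658 − 0.189/0.770 = 0.658 − 0.2455 = 0.4125.
After: c = 0.6622, e = 0.189, h = 0.395; p* = 0.395 − 0.189/0.6622 = 0.1096.

0.110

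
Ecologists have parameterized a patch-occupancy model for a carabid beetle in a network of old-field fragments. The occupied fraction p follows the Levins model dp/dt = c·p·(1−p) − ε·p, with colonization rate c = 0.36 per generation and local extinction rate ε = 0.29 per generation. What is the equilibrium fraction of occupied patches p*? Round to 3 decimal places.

0.194

Setting dp/dt = 0 and dividing through by p* gives c·(1−p*) = ε.
So p* = 1 − ε/c = 1 − 0.29/0.36 = 1 − 0.8056 = 0.1944.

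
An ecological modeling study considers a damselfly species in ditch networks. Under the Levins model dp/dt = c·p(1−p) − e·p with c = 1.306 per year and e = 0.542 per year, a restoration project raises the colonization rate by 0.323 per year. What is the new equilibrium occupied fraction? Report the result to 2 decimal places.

0.67

Before: p* = 1 − 0.542/1.306 = 0.5850.
After the change, c = 1.629, e = 0.542, so p* = 1 − 0.542/1.629 = 0.6673.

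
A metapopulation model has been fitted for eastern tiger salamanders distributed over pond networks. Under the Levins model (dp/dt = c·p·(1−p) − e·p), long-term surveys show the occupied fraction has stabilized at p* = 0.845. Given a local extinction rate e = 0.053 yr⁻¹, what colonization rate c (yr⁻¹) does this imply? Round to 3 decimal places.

At equilibrium c(1−p*) = e, so c = e/(1−p*).
c = 0.053/(1 − 0.845) = 0.053/0.1550 = 0.3419.

0.342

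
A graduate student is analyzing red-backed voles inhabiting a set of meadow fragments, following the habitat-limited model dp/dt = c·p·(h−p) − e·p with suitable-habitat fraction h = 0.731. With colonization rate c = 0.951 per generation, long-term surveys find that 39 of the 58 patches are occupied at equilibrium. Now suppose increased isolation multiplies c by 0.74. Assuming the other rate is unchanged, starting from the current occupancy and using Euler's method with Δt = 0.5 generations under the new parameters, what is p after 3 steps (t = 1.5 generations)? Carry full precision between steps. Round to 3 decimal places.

Observed p* = 39/58 = 0.67241.
Balance c(h−p*) = e gives e = 0.951×(0.731 − 0.67241) = 0.05572.
Starting from p₀ = 0.67241; update p ← p + (dp/dt)·Δt with the new parameters.
t = 0.5: p = 0.67241 + (-0.00487) = 0.66754
t = 1: p = 0.66754 + (-0.00369) = 0.66385
t = 1.5: p = 0.66385 + (-0.00281) = 0.66104

0.661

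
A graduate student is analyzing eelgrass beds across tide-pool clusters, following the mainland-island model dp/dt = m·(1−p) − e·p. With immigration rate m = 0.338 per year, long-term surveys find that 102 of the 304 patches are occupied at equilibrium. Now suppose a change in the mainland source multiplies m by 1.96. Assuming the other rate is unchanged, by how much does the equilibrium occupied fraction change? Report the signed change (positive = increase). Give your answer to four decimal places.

0.1619

Observed p* = 102/304 = 0.33553.
Balance m(1−p*) = e·p* gives e = m(1−p*)/p* = 0.338×0.66447/0.33553 = 0.66936.
New p* = m/(m+e) = 0.66248/(0.66248+0.66936) = 0.49742.
Δp* = 0.49742 − 0.33553 = +0.16189.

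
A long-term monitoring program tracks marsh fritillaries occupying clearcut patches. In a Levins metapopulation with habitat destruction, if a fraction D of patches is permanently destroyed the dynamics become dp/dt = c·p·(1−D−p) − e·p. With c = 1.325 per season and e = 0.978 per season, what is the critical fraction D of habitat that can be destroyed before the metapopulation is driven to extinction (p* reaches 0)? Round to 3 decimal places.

The nontrivial equilibrium is p* = (1−D) − e/c; extinction occurs when this hits zero.
So D_crit = 1 − e/c = 1 − 0.978/1.325 = 1 − 0.7381 = 0.2619.
Note this equals the original equilibrium occupancy — the Levins extinction-debt result.

0.262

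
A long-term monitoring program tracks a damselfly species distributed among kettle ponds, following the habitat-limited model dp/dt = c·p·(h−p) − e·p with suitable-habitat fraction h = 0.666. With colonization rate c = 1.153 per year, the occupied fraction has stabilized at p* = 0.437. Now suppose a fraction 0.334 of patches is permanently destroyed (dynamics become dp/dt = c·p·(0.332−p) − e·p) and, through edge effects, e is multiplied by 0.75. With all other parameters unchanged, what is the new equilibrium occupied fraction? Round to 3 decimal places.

Balance c(h−p*) = e gives e = 1.153×(0.666 − 0.43700) = 0.26404.
New p* = 0.332 − e/c = 0.332 − 0.19803/1.15300 = 0.16025.

0.160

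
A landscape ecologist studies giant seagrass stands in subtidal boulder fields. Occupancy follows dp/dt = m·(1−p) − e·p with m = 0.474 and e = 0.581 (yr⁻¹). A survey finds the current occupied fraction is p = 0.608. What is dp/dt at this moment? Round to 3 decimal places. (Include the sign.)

-0.167

Colonization term: m·(1−p) = 0.474×0.3920 = 0.18581.
Extinction term: e·p = 0.35325.
dp/dt = 0.18581 − 0.35325 = -0.16744.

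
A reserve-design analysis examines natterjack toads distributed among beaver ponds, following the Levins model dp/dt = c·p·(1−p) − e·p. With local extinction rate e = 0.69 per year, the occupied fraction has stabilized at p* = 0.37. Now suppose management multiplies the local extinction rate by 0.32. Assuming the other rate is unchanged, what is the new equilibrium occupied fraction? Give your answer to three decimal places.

Balance c(1−p*) = e gives c = e/(1 − 0.37000) = 0.69/0.63000 = 1.09524.
New p* = 1 − e/c = 1 − 0.22080/1.09524 = 0.79840.

0.798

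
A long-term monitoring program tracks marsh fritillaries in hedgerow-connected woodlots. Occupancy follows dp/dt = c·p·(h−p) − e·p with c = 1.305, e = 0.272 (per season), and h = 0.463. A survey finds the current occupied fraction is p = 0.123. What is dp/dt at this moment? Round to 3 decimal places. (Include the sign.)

0.021

Colonization term: c·p·(h−p) = 1.305×0.123×0.3400 = 0.05458.
Extinction term: e·p = 0.03346.
dp/dt = 0.05458 − 0.03346 = 0.02112.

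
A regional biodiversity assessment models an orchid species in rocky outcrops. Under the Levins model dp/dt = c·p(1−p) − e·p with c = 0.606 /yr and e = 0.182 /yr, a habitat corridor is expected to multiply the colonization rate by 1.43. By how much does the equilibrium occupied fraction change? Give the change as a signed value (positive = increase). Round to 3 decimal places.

0.090

Before: p* = 1 − 0.182/0.606 = 0.6997.
After the change, c = 0.86658, e = 0.182, so p* = 1 − 0.182/0.86658 = 0.7900.
Δp* = 0.7900 − 0.6997 = +0.0903.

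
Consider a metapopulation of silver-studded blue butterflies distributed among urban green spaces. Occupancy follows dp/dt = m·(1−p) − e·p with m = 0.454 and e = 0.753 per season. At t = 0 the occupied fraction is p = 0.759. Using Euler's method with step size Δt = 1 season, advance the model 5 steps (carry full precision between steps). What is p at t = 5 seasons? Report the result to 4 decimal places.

Update rule: p ← p + [m·(1−p) − e·p]·Δt with Δt = 1.
p: 0.75900 → 0.29689  (Δp = -0.46211)
p: 0.29689 → 0.39254  (Δp = +0.09566)
p: 0.39254 → 0.37274  (Δp = -0.01980)
p: 0.37274 → 0.37684  (Δp = +0.00410)
p: 0.37684 → 0.37599  (Δp = -0.00085)

0.3760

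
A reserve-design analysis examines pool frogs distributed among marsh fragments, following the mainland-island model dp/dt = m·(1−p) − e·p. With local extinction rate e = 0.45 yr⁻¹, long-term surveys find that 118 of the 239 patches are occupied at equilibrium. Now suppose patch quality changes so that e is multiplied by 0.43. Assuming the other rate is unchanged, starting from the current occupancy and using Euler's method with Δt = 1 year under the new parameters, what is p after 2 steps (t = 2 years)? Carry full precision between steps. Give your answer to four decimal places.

Observed p* = 118/239 = 0.49372.
Balance m(1−p*) = e·p* gives m = e·p*/(1−p*) = 0.45×0.49372/0.50628 = 0.43884.
Starting from p₀ = 0.49372; update p ← p + (dp/dt)·Δt with the new parameters.
step 1: Δp = +0.12664, p = 0.62036
step 2: Δp = +0.04656, p = 0.66692

0.6669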